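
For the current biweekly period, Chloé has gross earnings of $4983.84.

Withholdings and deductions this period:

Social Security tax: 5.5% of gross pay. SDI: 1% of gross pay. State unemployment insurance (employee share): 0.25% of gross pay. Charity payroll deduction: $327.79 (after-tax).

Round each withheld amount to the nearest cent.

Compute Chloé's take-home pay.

$4319.64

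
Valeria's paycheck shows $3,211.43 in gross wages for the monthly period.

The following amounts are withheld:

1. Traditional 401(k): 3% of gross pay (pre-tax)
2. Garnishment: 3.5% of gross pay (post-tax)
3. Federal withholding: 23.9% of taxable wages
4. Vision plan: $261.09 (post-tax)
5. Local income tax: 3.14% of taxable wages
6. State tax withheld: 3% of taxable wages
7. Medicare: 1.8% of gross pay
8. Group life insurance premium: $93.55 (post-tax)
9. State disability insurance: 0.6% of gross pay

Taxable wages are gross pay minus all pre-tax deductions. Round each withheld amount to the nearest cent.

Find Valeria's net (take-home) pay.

Traditional 401(k): $3,211.43 × 0.03 = $96.34
Taxable wages = $3,211.43 − $96.34 = $3,115.09
State tax withheld: $3,115.09 × 0.03 = $93.45
Federal withholding: $3,115.09 × 0.239 = $744.51
Local income tax: $3,115.09 × 0.0314 = $97.81
State disability insurance: $3,211.43 × 0.006 = $19.27
Medicare: $3,211.43 × 0.018 = $57.81
Garnishment: $3,211.43 × 0.035 = $112.40
Group life insurance premium: $93.55
Vision plan: $261.09
Total deductions = $96.34 + $93.45 + $744.51 + $97.81 + $19.27 + $57.81 + $112.40 + $93.55 + $261.09 = $1,576.23
Net pay = $3,211.43 − $1,576.23 = $1,635.20

$1,635.20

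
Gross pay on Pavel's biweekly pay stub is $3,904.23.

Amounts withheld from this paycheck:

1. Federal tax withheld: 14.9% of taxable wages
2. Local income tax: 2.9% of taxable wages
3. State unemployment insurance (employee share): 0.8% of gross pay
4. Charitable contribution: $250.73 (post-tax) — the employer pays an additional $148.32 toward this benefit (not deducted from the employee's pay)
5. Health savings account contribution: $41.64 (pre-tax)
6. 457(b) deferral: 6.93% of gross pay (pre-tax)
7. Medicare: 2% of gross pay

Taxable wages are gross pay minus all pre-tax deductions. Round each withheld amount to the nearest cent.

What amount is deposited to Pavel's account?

457(b) deferral: $3,904.23 × 0.0693 = $270.56
Health savings account contribution: $41.64
Pre-tax total = $270.56 + $41.64 = $312.20
Taxable wages = $3,904.23 − $312.20 = $3,592.03
Local income tax: $3,592.03 × 0.029 = $104.17
Federal tax withheld: $3,592.03 × 0.149 = $535.21
Medicare: $3,904.23 × 0.02 = $78.08
State unemployment insurance (employee share): $3,904.23 × 0.008 = $31.23
Charitable contribution: $250.73
(Employer's $148.32 toward charitable contribution is not withheld from the employee.)
Total deductions = $270.56 + $41.64 + $104.17 + $535.21 + $78.08 + $31.23 + $250.73 = $1,311.62
Net pay = $3,904.23 − $1,311.62 = $2,592.61

$2,592.61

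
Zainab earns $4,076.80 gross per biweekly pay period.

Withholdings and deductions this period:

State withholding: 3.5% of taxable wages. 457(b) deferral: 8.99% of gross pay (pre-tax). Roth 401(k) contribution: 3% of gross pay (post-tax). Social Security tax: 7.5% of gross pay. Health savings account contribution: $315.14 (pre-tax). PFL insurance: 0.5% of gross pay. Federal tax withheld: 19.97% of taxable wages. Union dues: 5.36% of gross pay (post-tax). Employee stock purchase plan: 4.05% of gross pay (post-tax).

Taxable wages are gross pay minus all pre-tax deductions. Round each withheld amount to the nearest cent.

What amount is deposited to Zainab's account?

$1,766.25

457(b) deferral: $4,076.80 × 0.0899 = $366.50
Health savings account contribution: $315.14
Pre-tax total = $366.50 + $315.14 = $681.64
Taxable wages = $4,076.80 − $681.64 = $3,395.16
State withholding: $3,395.16 × 0.035 = $118.83
Federal tax withheld: $3,395.16 × 0.1997 = $678.01
PFL insurance: $4,076.80 × 0.005 = $20.38
Social Security tax: $4,076.80 × 0.075 = $305.76
Employee stock purchase plan: $4,076.80 × 0.0405 = $165.11
Union dues: $4,076.80 × 0.0536 = $218.52
Roth 401(k) contribution: $4,076.80 × 0.03 = $122.30
Total deductions = $366.50 + $315.14 + $118.83 + $678.01 + $20.38 + $305.76 + $165.11 + $218.52 + $122.30 = $2,310.55
Net pay = $4,076.80 − $2,310.55 = $1,766.25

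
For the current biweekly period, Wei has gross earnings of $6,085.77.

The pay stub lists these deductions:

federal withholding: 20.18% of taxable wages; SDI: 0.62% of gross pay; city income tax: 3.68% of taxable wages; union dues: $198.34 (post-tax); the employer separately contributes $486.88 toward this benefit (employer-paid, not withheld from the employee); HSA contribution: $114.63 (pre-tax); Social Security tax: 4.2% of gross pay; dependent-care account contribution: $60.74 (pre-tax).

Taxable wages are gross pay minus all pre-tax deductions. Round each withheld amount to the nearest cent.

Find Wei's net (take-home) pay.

Dependent-care account contribution: $60.74
HSA contribution: $114.63
Pre-tax total = $60.74 + $114.63 = $175.37
Taxable wages = $6,085.77 − $175.37 = $5,910.40
Federal withholding: $5,910.40 × 0.2018 = $1,192.72
City income tax: $5,910.40 × 0.0368 = $217.50
Social Security tax: $6,085.77 × 0.042 = $255.60
SDI: $6,085.77 × 0.0062 = $37.73
Union dues: $198.34
(Employer's $486.88 toward union dues is not withheld from the employee.)
Total deductions = $60.74 + $114.63 + $1,192.72 + $217.50 + $255.60 + $37.73 + $198.34 = $2,077.26
Net pay = $6,085.77 − $2,077.26 = $4,008.51

$4,008.51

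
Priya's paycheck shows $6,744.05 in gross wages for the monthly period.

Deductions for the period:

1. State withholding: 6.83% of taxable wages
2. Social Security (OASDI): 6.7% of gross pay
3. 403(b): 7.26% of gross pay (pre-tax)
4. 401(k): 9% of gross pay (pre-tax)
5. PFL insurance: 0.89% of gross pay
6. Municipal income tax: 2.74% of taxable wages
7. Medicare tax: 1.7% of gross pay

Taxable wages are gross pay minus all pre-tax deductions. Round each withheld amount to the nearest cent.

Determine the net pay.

$4,480.49

401(k): $6,744.05 × 0.09 = $606.96
403(b): $6,744.05 × 0.0726 = $489.62
Pre-tax total = $606.96 + $489.62 = $1,096.58
Taxable wages = $6,744.05 − $1,096.58 = $5,647.47
State withholding: $5,647.47 × 0.0683 = $385.72
Municipal income tax: $5,647.47 × 0.0274 = $154.74
PFL insurance: $6,744.05 × 0.0089 = $60.02
Social Security (OASDI): $6,744.05 × 0.067 = $451.85
Medicare tax: $6,744.05 × 0.017 = $114.65
Total deductions = $606.96 + $489.62 + $385.72 + $154.74 + $60.02 + $451.85 + $114.65 = $2,263.56
Net pay = $6,744.05 − $2,263.56 = $4,480.49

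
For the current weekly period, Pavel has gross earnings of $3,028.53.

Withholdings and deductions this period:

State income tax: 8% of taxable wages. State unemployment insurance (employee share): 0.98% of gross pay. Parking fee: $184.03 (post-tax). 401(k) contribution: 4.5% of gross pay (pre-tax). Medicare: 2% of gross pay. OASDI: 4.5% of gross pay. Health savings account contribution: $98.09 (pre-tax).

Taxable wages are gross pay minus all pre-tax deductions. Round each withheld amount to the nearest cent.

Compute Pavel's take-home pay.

401(k) contribution: $3,028.53 × 0.045 = $136.28
Health savings account contribution: $98.09
Pre-tax total = $136.28 + $98.09 = $234.37
Taxable wages = $3,028.53 − $234.37 = $2,794.16
State income tax: $2,794.16 × 0.08 = $223.53
Medicare: $3,028.53 × 0.02 = $60.57
State unemployment insurance (employee share): $3,028.53 × 0.0098 = $29.68
OASDI: $3,028.53 × 0.045 = $136.28
Parking fee: $184.03
Total deductions = $136.28 + $98.09 + $223.53 + $60.57 + $29.68 + $136.28 + $184.03 = $868.46
Net pay = $3,028.53 − $868.46 = $2,160.07

$2,160.07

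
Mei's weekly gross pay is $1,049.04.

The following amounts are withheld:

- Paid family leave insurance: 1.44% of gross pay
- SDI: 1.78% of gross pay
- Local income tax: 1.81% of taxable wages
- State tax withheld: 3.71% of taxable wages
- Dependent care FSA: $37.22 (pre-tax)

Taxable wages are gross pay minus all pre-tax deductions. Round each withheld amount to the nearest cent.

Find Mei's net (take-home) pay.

$922.19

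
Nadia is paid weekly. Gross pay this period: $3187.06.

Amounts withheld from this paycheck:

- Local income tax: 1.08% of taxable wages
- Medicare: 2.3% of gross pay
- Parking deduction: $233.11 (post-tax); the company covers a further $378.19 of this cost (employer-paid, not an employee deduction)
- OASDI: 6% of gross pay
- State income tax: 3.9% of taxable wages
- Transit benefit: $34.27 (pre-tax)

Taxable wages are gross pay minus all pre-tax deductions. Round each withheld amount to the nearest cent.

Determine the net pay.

$2498.15

Transit benefit: $34.27
Taxable wages = $3187.06 − $34.27 = $3152.79
Local income tax: $3152.79 × 0.0108 = $34.05
State income tax: $3152.79 × 0.039 = $122.96
OASDI: $3187.06 × 0.06 = $191.22
Medicare: $3187.06 × 0.023 = $73.30
Parking deduction: $233.11
(Employer's $378.19 toward parking deduction is not withheld from the employee.)
Total deductions = $34.27 + $34.05 + $122.96 + $191.22 + $73.30 + $233.11 = $688.91
Net pay = $3187.06 − $688.91 = $2498.15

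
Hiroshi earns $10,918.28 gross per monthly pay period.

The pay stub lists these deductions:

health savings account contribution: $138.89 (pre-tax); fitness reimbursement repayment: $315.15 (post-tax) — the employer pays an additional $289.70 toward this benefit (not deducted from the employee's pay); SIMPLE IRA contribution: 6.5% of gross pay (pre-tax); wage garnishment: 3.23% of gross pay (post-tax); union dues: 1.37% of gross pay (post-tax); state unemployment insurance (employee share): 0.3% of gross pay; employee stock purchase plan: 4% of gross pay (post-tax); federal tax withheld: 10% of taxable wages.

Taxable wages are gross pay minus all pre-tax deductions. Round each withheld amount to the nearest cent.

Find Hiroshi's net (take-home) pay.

$7,775.86

SIMPLE IRA contribution: $10,918.28 × 0.065 = $709.69
Health savings account contribution: $138.89
Pre-tax total = $709.69 + $138.89 = $848.58
Taxable wages = $10,918.28 − $848.58 = $10,069.70
Federal tax withheld: $10,069.70 × 0.1 = $1,006.97
State unemployment insurance (employee share): $10,918.28 × 0.003 = $32.75
Employee stock purchase plan: $10,918.28 × 0.04 = $436.73
Wage garnishment: $10,918.28 × 0.0323 = $352.66
Union dues: $10,918.28 × 0.0137 = $149.58
Fitness reimbursement repayment: $315.15
(Employer's $289.70 toward fitness reimbursement repayment is not withheld from the employee.)
Total deductions = $709.69 + $138.89 + $1,006.97 + $32.75 + $436.73 + $352.66 + $149.58 + $315.15 = $3,142.42
Net pay = $10,918.28 − $3,142.42 = $7,775.86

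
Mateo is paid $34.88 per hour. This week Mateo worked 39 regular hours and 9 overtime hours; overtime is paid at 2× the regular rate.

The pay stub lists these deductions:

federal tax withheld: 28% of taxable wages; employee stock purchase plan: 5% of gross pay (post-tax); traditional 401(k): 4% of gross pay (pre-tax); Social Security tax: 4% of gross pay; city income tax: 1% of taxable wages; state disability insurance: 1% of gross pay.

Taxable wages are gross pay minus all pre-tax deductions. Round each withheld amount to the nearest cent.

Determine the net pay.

$1,156.30

Regular pay: 39 × $34.88 = $1,360.32
Overtime pay: 9 × $34.88 × 2 = $627.84
Gross pay = $1,360.32 + $627.84 = $1,988.16
Traditional 401(k): $1,988.16 × 0.04 = $79.53
Taxable wages = $1,988.16 − $79.53 = $1,908.63
Federal tax withheld: $1,908.63 × 0.28 = $534.42
City income tax: $1,908.63 × 0.01 = $19.09
State disability insurance: $1,988.16 × 0.01 = $19.88
Social Security tax: $1,988.16 × 0.04 = $79.53
Employee stock purchase plan: $1,988.16 × 0.05 = $99.41
Total deductions = $79.53 + $534.42 + $19.09 + $19.88 + $79.53 + $99.41 = $831.86
Net pay = $1,988.16 − $831.86 = $1,156.30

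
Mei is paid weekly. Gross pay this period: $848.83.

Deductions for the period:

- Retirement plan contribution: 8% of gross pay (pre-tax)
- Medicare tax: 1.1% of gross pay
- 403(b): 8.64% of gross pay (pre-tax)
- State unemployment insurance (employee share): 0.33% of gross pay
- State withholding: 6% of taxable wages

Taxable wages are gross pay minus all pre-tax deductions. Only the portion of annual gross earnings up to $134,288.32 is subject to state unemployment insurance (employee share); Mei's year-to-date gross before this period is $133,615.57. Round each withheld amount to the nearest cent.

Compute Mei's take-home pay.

$653.57

403(b): $848.83 × 0.0864 = $73.34
Retirement plan contribution: $848.83 × 0.08 = $67.91
Pre-tax total = $73.34 + $67.91 = $141.25
Taxable wages = $848.83 − $141.25 = $707.58
State withholding: $707.58 × 0.06 = $42.45
Medicare tax: $848.83 × 0.011 = $9.34
State unemployment insurance (employee share): only $134,288.32 − $133,615.57 = $672.75 of this check is subject → $672.75 × 0.0033 = $2.22
Total deductions = $73.34 + $67.91 + $42.45 + $9.34 + $2.22 = $195.26
Net pay = $848.83 − $195.26 = $653.57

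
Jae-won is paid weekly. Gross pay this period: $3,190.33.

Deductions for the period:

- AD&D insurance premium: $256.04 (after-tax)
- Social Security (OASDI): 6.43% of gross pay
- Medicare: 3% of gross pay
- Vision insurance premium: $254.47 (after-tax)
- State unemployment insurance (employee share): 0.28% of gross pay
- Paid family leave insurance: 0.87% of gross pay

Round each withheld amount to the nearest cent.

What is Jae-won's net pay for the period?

$2,342.28

Social Security (OASDI): $3,190.33 × 0.0643 = $205.14
Paid family leave insurance: $3,190.33 × 0.0087 = $27.76
Medicare: $3,190.33 × 0.03 = $95.71
State unemployment insurance (employee share): $3,190.33 × 0.0028 = $8.93
AD&D insurance premium: $256.04
Vision insurance premium: $254.47
Total deductions = $205.14 + $27.76 + $95.71 + $8.93 + $256.04 + $254.47 = $848.05
Net pay = $3,190.33 − $848.05 = $2,342.28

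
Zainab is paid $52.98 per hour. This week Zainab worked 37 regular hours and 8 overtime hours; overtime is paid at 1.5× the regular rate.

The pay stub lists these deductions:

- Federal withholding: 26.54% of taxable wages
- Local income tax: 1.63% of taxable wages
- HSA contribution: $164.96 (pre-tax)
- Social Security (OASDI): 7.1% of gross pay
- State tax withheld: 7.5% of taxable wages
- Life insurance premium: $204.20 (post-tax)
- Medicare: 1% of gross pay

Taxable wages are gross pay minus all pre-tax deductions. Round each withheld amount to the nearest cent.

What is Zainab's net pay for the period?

Regular pay: 37 × $52.98 = $1,960.26
Overtime pay: 8 × $52.98 × 1.5 = $635.76
Gross pay = $1,960.26 + $635.76 = $2,596.02
HSA contribution: $164.96
Taxable wages = $2,596.02 − $164.96 = $2,431.06
State tax withheld: $2,431.06 × 0.075 = $182.33
Local income tax: $2,431.06 × 0.0163 = $39.63
Federal withholding: $2,431.06 × 0.2654 = $645.20
Medicare: $2,596.02 × 0.01 = $25.96
Social Security (OASDI): $2,596.02 × 0.071 = $184.32
Life insurance premium: $204.20
Total deductions = $164.96 + $182.33 + $39.63 + $645.20 + $25.96 + $184.32 + $204.20 = $1,446.60
Net pay = $2,596.02 − $1,446.60 = $1,149.42

$1,149.42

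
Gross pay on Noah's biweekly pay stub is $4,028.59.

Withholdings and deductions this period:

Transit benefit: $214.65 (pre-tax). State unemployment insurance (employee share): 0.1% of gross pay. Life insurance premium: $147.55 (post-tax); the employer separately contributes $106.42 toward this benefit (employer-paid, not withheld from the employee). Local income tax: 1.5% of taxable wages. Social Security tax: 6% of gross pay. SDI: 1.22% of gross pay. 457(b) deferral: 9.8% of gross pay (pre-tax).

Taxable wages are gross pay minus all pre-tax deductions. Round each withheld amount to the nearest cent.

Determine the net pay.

Transit benefit: $214.65
457(b) deferral: $4,028.59 × 0.098 = $394.80
Pre-tax total = $214.65 + $394.80 = $609.45
Taxable wages = $4,028.59 − $609.45 = $3,419.14
Local income tax: $3,419.14 × 0.015 = $51.29
SDI: $4,028.59 × 0.0122 = $49.15
Social Security tax: $4,028.59 × 0.06 = $241.72
State unemployment insurance (employee share): $4,028.59 × 0.001 = $4.03
Life insurance premium: $147.55
(Employer's $106.42 toward life insurance premium is not withheld from the employee.)
Total deductions = $214.65 + $394.80 + $51.29 + $49.15 + $241.72 + $4.03 + $147.55 = $1,103.19
Net pay = $4,028.59 − $1,103.19 = $2,925.40

$2,925.40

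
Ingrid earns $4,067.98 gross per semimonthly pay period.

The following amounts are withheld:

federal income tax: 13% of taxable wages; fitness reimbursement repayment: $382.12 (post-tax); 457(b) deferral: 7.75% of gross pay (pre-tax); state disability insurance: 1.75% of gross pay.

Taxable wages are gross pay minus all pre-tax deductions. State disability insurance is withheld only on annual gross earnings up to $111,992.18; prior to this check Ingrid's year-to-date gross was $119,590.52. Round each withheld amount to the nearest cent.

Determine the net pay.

$2,882.74

457(b) deferral: $4,067.98 × 0.0775 = $315.27
Taxable wages = $4,067.98 − $315.27 = $3,752.71
Federal income tax: $3,752.71 × 0.13 = $487.85
State disability insurance: annual cap $111,992.18 already reached (YTD $119,590.52), so $0.00
Fitness reimbursement repayment: $382.12
Total deductions = $315.27 + $487.85 + $0.00 + $382.12 = $1,185.24
Net pay = $4,067.98 − $1,185.24 = $2,882.74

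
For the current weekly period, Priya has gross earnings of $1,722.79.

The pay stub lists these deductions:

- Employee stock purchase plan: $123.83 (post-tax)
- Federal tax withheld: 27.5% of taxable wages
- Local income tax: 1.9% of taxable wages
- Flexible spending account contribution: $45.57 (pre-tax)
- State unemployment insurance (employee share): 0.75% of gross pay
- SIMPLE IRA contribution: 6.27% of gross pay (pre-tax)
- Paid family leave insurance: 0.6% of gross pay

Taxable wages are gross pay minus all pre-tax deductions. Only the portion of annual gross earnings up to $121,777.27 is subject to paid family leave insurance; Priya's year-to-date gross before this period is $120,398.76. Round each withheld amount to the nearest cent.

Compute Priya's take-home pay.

$962.84

SIMPLE IRA contribution: $1,722.79 × 0.0627 = $108.02
Flexible spending account contribution: $45.57
Pre-tax total = $108.02 + $45.57 = $153.59
Taxable wages = $1,722.79 − $153.59 = $1,569.20
Federal tax withheld: $1,569.20 × 0.275 = $431.53
Local income tax: $1,569.20 × 0.019 = $29.81
Paid family leave insurance: only $121,777.27 − $120,398.76 = $1,378.51 of this check is subject → $1,378.51 × 0.006 = $8.27
State unemployment insurance (employee share): $1,722.79 × 0.0075 = $12.92
Employee stock purchase plan: $123.83
Total deductions = $108.02 + $45.57 + $431.53 + $29.81 + $8.27 + $12.92 + $123.83 = $759.95
Net pay = $1,722.79 − $759.95 = $962.84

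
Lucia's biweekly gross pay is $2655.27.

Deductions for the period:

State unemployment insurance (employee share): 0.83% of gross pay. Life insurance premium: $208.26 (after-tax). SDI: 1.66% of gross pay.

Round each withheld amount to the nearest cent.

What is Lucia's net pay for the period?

$2380.89

SDI: $2655.27 × 0.0166 = $44.08
State unemployment insurance (employee share): $2655.27 × 0.0083 = $22.04
Life insurance premium: $208.26
Total deductions = $44.08 + $22.04 + $208.26 = $274.38
Net pay = $2655.27 − $274.38 = $2380.89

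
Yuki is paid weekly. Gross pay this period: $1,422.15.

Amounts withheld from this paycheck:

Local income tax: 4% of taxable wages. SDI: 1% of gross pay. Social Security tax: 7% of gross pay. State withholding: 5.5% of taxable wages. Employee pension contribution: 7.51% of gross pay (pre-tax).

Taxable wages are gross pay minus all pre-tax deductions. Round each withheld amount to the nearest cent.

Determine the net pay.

Employee pension contribution: $1,422.15 × 0.0751 = $106.80
Taxable wages = $1,422.15 − $106.80 = $1,315.35
State withholding: $1,315.35 × 0.055 = $72.34
Local income tax: $1,315.35 × 0.04 = $52.61
SDI: $1,422.15 × 0.01 = $14.22
Social Security tax: $1,422.15 × 0.07 = $99.55
Total deductions = $106.80 + $72.34 + $52.61 + $14.22 + $99.55 = $345.52
Net pay = $1,422.15 − $345.52 = $1,076.63

$1,076.63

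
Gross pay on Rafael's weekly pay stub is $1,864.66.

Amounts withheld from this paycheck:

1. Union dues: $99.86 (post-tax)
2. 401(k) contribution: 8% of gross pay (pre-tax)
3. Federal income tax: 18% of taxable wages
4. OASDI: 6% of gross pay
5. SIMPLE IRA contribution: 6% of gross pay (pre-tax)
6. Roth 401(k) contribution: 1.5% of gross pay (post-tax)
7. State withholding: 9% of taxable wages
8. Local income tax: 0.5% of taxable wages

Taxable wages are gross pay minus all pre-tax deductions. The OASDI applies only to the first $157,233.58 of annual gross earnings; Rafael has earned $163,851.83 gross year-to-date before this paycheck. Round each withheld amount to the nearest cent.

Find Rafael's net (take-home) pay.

$1,034.79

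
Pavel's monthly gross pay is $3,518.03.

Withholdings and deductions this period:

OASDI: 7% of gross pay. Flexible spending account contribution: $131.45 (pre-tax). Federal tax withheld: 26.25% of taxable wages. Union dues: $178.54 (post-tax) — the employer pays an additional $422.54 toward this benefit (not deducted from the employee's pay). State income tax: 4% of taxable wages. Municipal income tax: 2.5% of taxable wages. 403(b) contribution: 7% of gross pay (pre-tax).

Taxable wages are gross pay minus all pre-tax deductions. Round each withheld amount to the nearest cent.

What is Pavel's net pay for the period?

$1,687.07

403(b) contribution: $3,518.03 × 0.07 = $246.26
Flexible spending account contribution: $131.45
Pre-tax total = $246.26 + $131.45 = $377.71
Taxable wages = $3,518.03 − $377.71 = $3,140.32
State income tax: $3,140.32 × 0.04 = $125.61
Federal tax withheld: $3,140.32 × 0.2625 = $824.33
Municipal income tax: $3,140.32 × 0.025 = $78.51
OASDI: $3,518.03 × 0.07 = $246.26
Union dues: $178.54
(Employer's $422.54 toward union dues is not withheld from the employee.)
Total deductions = $246.26 + $131.45 + $125.61 + $824.33 + $78.51 + $246.26 + $178.54 = $1,830.96
Net pay = $3,518.03 − $1,830.96 = $1,687.07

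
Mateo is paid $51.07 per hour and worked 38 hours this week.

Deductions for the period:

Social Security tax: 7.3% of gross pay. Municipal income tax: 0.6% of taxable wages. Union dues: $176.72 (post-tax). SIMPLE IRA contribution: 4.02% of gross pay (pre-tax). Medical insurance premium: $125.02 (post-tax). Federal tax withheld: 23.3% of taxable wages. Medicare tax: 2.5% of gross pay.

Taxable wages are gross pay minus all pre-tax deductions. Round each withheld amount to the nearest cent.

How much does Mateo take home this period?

$925.54

Gross pay: 38 × $51.07 = $1,940.66
SIMPLE IRA contribution: $1,940.66 × 0.0402 = $78.01
Taxable wages = $1,940.66 − $78.01 = $1,862.65
Federal tax withheld: $1,862.65 × 0.233 = $434.00
Municipal income tax: $1,862.65 × 0.006 = $11.18
Social Security tax: $1,940.66 × 0.073 = $141.67
Medicare tax: $1,940.66 × 0.025 = $48.52
Union dues: $176.72
Medical insurance premium: $125.02
Total deductions = $78.01 + $434.00 + $11.18 + $141.67 + $48.52 + $176.72 + $125.02 = $1,015.12
Net pay = $1,940.66 − $1,015.12 = $925.54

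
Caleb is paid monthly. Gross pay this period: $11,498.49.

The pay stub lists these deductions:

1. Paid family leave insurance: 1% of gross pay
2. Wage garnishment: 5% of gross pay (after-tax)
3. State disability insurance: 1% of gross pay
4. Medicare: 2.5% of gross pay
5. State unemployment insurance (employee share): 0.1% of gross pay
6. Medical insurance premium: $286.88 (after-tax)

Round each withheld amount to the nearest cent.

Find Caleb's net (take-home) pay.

$10,107.77

Medicare: $11,498.49 × 0.025 = $287.46
State disability insurance: $11,498.49 × 0.01 = $114.98
State unemployment insurance (employee share): $11,498.49 × 0.001 = $11.50
Paid family leave insurance: $11,498.49 × 0.01 = $114.98
Wage garnishment: $11,498.49 × 0.05 = $574.92
Medical insurance premium: $286.88
Total deductions = $287.46 + $114.98 + $11.50 + $114.98 + $574.92 + $286.88 = $1,390.72
Net pay = $11,498.49 − $1,390.72 = $10,107.77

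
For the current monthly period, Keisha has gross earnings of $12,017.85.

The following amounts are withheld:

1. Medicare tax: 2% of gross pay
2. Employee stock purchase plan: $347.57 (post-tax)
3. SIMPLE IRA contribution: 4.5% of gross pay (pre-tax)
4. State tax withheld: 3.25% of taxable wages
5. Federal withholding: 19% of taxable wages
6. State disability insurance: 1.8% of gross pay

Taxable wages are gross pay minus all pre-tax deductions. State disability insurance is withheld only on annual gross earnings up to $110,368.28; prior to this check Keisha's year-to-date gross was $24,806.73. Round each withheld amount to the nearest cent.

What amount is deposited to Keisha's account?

SIMPLE IRA contribution: $12,017.85 × 0.045 = $540.80
Taxable wages = $12,017.85 − $540.80 = $11,477.05
Federal withholding: $11,477.05 × 0.19 = $2,180.64
State tax withheld: $11,477.05 × 0.0325 = $373.00
Medicare tax: $12,017.85 × 0.02 = $240.36
State disability insurance: cap not yet reached, full $12,017.85 is subject → $12,017.85 × 0.018 = $216.32
Employee stock purchase plan: $347.57
Total deductions = $540.80 + $2,180.64 + $373.00 + $240.36 + $216.32 + $347.57 = $3,898.69
Net pay = $12,017.85 − $3,898.69 = $8,119.16

$8,119.16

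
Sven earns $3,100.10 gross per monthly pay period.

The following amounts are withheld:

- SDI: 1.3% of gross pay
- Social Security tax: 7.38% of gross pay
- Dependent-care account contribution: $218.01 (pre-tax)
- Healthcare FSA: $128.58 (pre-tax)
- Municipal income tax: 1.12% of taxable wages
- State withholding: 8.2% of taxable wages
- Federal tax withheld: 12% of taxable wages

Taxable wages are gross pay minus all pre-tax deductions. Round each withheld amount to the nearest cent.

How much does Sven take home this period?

Dependent-care account contribution: $218.01
Healthcare FSA: $128.58
Pre-tax total = $218.01 + $128.58 = $346.59
Taxable wages = $3,100.10 − $346.59 = $2,753.51
State withholding: $2,753.51 × 0.082 = $225.79
Federal tax withheld: $2,753.51 × 0.12 = $330.42
Municipal income tax: $2,753.51 × 0.0112 = $30.84
SDI: $3,100.10 × 0.013 = $40.30
Social Security tax: $3,100.10 × 0.0738 = $228.79
Total deductions = $218.01 + $128.58 + $225.79 + $330.42 + $30.84 + $40.30 + $228.79 = $1,202.73
Net pay = $3,100.10 − $1,202.73 = $1,897.37

$1,897.37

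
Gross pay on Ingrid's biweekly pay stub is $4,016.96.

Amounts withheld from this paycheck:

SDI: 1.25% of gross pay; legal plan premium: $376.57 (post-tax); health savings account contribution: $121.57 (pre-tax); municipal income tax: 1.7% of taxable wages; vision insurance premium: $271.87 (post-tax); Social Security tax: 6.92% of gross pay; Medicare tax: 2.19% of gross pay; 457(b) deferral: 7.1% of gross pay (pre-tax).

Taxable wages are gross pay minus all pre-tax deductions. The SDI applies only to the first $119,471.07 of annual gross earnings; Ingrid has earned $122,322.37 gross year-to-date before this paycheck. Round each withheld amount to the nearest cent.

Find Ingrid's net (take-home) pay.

457(b) deferral: $4,016.96 × 0.071 = $285.20
Health savings account contribution: $121.57
Pre-tax total = $285.20 + $121.57 = $406.77
Taxable wages = $4,016.96 − $406.77 = $3,610.19
Municipal income tax: $3,610.19 × 0.017 = $61.37
Social Security tax: $4,016.96 × 0.0692 = $277.97
Medicare tax: $4,016.96 × 0.0219 = $87.97
SDI: annual cap $119,471.07 already reached (YTD $122,322.37), so $0.00
Legal plan premium: $376.57
Vision insurance premium: $271.87
Total deductions = $285.20 + $121.57 + $61.37 + $277.97 + $87.97 + $0.00 + $376.57 + $271.87 = $1,482.52
Net pay = $4,016.96 − $1,482.52 = $2,534.44

$2,534.44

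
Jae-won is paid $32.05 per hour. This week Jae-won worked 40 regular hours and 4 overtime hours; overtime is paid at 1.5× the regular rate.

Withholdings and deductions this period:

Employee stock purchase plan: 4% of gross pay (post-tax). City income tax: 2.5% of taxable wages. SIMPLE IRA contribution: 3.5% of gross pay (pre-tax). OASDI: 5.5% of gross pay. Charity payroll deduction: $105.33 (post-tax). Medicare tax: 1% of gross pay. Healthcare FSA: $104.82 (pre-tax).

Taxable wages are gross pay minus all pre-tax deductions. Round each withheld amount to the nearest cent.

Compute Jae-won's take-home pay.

$1,024.80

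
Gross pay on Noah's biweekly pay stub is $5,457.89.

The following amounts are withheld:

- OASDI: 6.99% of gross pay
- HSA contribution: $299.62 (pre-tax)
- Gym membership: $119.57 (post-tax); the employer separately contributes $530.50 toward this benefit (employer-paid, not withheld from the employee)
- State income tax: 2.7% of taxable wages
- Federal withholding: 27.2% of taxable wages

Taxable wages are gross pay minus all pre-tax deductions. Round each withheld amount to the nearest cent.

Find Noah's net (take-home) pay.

HSA contribution: $299.62
Taxable wages = $5,457.89 − $299.62 = $5,158.27
Federal withholding: $5,158.27 × 0.272 = $1,403.05
State income tax: $5,158.27 × 0.027 = $139.27
OASDI: $5,457.89 × 0.0699 = $381.51
Gym membership: $119.57
(Employer's $530.50 toward gym membership is not withheld from the employee.)
Total deductions = $299.62 + $1,403.05 + $139.27 + $381.51 + $119.57 = $2,343.02
Net pay = $5,457.89 − $2,343.02 = $3,114.87

$3,114.87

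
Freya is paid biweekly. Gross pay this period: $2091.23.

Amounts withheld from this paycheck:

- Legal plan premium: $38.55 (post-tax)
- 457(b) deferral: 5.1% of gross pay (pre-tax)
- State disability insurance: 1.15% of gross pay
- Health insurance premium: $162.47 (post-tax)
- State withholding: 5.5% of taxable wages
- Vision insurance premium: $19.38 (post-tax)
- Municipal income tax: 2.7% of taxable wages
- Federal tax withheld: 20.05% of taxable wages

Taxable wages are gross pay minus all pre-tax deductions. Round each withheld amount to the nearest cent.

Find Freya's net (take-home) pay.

$1179.49

457(b) deferral: $2091.23 × 0.051 = $106.65
Taxable wages = $2091.23 − $106.65 = $1984.58
Federal tax withheld: $1984.58 × 0.2005 = $397.91
State withholding: $1984.58 × 0.055 = $109.15
Municipal income tax: $1984.58 × 0.027 = $53.58
State disability insurance: $2091.23 × 0.0115 = $24.05
Health insurance premium: $162.47
Vision insurance premium: $19.38
Legal plan premium: $38.55
Total deductions = $106.65 + $397.91 + $109.15 + $53.58 + $24.05 + $162.47 + $19.38 + $38.55 = $911.74
Net pay = $2091.23 − $911.74 = $1179.49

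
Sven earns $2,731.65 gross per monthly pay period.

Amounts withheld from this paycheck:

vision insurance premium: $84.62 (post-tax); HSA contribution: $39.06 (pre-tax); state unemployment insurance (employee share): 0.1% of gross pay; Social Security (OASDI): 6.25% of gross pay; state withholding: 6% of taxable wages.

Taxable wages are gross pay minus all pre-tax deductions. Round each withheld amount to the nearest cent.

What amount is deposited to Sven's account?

HSA contribution: $39.06
Taxable wages = $2,731.65 − $39.06 = $2,692.59
State withholding: $2,692.59 × 0.06 = $161.56
State unemployment insurance (employee share): $2,731.65 × 0.001 = $2.73
Social Security (OASDI): $2,731.65 × 0.0625 = $170.73
Vision insurance premium: $84.62
Total deductions = $39.06 + $161.56 + $2.73 + $170.73 + $84.62 = $458.70
Net pay = $2,731.65 − $458.70 = $2,272.95

$2,272.95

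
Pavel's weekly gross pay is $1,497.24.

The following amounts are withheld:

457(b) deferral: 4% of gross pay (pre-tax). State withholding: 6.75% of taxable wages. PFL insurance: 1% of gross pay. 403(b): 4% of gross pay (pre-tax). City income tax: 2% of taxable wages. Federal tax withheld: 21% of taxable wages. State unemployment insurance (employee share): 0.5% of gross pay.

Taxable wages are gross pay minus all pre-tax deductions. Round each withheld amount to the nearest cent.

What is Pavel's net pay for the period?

457(b) deferral: $1,497.24 × 0.04 = $59.89
403(b): $1,497.24 × 0.04 = $59.89
Pre-tax total = $59.89 + $59.89 = $119.78
Taxable wages = $1,497.24 − $119.78 = $1,377.46
City income tax: $1,377.46 × 0.02 = $27.55
Federal tax withheld: $1,377.46 × 0.21 = $289.27
State withholding: $1,377.46 × 0.0675 = $92.98
State unemployment insurance (employee share): $1,497.24 × 0.005 = $7.49
PFL insurance: $1,497.24 × 0.01 = $14.97
Total deductions = $59.89 + $59.89 + $27.55 + $289.27 + $92.98 + $7.49 + $14.97 = $552.04
Net pay = $1,497.24 − $552.04 = $945.20

$945.20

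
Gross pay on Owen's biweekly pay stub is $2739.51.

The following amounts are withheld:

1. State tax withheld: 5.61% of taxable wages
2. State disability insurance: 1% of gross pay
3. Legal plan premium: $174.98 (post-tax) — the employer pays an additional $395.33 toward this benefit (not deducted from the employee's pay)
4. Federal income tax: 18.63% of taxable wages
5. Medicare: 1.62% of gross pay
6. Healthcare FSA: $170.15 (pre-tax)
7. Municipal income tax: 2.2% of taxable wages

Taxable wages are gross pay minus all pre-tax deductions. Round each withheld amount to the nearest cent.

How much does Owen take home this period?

Healthcare FSA: $170.15
Taxable wages = $2739.51 − $170.15 = $2569.36
Federal income tax: $2569.36 × 0.1863 = $478.67
State tax withheld: $2569.36 × 0.0561 = $144.14
Municipal income tax: $2569.36 × 0.022 = $56.53
Medicare: $2739.51 × 0.0162 = $44.38
State disability insurance: $2739.51 × 0.01 = $27.40
Legal plan premium: $174.98
(Employer's $395.33 toward legal plan premium is not withheld from the employee.)
Total deductions = $170.15 + $478.67 + $144.14 + $56.53 + $44.38 + $27.40 + $174.98 = $1096.25
Net pay = $2739.51 − $1096.25 = $1643.26

$1643.26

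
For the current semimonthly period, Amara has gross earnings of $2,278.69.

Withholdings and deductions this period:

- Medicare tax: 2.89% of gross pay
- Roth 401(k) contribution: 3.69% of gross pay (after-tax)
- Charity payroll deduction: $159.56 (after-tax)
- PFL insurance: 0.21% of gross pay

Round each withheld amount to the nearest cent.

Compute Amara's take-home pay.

PFL insurance: $2,278.69 × 0.0021 = $4.79
Medicare tax: $2,278.69 × 0.0289 = $65.85
Roth 401(k) contribution: $2,278.69 × 0.0369 = $84.08
Charity payroll deduction: $159.56
Total deductions = $4.79 + $65.85 + $84.08 + $159.56 = $314.28
Net pay = $2,278.69 − $314.28 = $1,964.41

$1,964.41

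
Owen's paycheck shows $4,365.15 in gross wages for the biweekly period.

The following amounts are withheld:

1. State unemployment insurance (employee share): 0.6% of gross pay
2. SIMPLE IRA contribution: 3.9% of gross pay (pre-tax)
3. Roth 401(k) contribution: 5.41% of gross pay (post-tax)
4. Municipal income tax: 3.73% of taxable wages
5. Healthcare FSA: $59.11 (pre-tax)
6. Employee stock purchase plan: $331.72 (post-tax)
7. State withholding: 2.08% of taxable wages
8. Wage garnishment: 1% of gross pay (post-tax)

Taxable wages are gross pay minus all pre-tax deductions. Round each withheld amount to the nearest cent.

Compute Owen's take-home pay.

$3,257.80

SIMPLE IRA contribution: $4,365.15 × 0.039 = $170.24
Healthcare FSA: $59.11
Pre-tax total = $170.24 + $59.11 = $229.35
Taxable wages = $4,365.15 − $229.35 = $4,135.80
Municipal income tax: $4,135.80 × 0.0373 = $154.27
State withholding: $4,135.80 × 0.0208 = $86.02
State unemployment insurance (employee share): $4,365.15 × 0.006 = $26.19
Wage garnishment: $4,365.15 × 0.01 = $43.65
Employee stock purchase plan: $331.72
Roth 401(k) contribution: $4,365.15 × 0.0541 = $236.15
Total deductions = $170.24 + $59.11 + $154.27 + $86.02 + $26.19 + $43.65 + $331.72 + $236.15 = $1,107.35
Net pay = $4,365.15 − $1,107.35 = $3,257.80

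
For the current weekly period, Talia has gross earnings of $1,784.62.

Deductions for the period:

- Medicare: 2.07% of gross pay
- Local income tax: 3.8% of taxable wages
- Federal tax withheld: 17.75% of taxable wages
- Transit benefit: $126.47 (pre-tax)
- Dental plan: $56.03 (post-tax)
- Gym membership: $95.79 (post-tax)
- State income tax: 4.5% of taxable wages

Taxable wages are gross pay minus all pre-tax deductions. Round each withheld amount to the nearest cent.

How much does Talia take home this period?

$1,037.44

Transit benefit: $126.47
Taxable wages = $1,784.62 − $126.47 = $1,658.15
State income tax: $1,658.15 × 0.045 = $74.62
Federal tax withheld: $1,658.15 × 0.1775 = $294.32
Local income tax: $1,658.15 × 0.038 = $63.01
Medicare: $1,784.62 × 0.0207 = $36.94
Dental plan: $56.03
Gym membership: $95.79
Total deductions = $126.47 + $74.62 + $294.32 + $63.01 + $36.94 + $56.03 + $95.79 = $747.18
Net pay = $1,784.62 − $747.18 = $1,037.44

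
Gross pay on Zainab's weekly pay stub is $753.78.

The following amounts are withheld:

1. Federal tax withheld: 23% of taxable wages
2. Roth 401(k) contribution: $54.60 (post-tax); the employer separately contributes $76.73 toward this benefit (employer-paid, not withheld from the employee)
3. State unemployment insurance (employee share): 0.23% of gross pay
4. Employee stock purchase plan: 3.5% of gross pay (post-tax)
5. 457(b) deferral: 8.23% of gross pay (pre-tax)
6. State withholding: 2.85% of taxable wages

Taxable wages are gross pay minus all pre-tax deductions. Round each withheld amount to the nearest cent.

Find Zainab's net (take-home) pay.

457(b) deferral: $753.78 × 0.0823 = $62.04
Taxable wages = $753.78 − $62.04 = $691.74
Federal tax withheld: $691.74 × 0.23 = $159.10
State withholding: $691.74 × 0.0285 = $19.71
State unemployment insurance (employee share): $753.78 × 0.0023 = $1.73
Employee stock purchase plan: $753.78 × 0.035 = $26.38
Roth 401(k) contribution: $54.60
(Employer's $76.73 toward Roth 401(k) contribution is not withheld from the employee.)
Total deductions = $62.04 + $159.10 + $19.71 + $1.73 + $26.38 + $54.60 = $323.56
Net pay = $753.78 − $323.56 = $430.22

$430.22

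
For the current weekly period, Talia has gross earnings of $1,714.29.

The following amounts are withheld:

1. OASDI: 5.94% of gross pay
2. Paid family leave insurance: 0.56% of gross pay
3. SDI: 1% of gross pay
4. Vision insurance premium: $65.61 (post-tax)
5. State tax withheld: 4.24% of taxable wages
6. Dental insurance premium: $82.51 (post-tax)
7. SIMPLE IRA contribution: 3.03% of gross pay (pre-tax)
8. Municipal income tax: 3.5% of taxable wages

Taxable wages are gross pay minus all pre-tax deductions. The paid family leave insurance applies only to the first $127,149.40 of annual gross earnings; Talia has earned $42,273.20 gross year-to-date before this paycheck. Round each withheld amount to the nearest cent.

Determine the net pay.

SIMPLE IRA contribution: $1,714.29 × 0.0303 = $51.94
Taxable wages = $1,714.29 − $51.94 = $1,662.35
State tax withheld: $1,662.35 × 0.0424 = $70.48
Municipal income tax: $1,662.35 × 0.035 = $58.18
OASDI: $1,714.29 × 0.0594 = $101.83
SDI: $1,714.29 × 0.01 = $17.14
Paid family leave insurance: cap not yet reached, full $1,714.29 is subject → $1,714.29 × 0.0056 = $9.60
Vision insurance premium: $65.61
Dental insurance premium: $82.51
Total deductions = $51.94 + $70.48 + $58.18 + $101.83 + $17.14 + $9.60 + $65.61 + $82.51 = $457.29
Net pay = $1,714.29 − $457.29 = $1,257.00

$1,257.00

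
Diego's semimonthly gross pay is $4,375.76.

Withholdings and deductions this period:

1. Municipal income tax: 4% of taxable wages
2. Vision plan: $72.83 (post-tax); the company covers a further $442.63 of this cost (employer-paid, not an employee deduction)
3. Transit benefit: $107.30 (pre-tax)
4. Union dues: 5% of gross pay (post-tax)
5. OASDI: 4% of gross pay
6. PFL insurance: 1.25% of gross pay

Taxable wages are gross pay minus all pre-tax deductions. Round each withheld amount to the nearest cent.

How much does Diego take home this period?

$3,576.37

Transit benefit: $107.30
Taxable wages = $4,375.76 − $107.30 = $4,268.46
Municipal income tax: $4,268.46 × 0.04 = $170.74
OASDI: $4,375.76 × 0.04 = $175.03
PFL insurance: $4,375.76 × 0.0125 = $54.70
Union dues: $4,375.76 × 0.05 = $218.79
Vision plan: $72.83
(Employer's $442.63 toward vision plan is not withheld from the employee.)
Total deductions = $107.30 + $170.74 + $175.03 + $54.70 + $218.79 + $72.83 = $799.39
Net pay = $4,375.76 − $799.39 = $3,576.37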